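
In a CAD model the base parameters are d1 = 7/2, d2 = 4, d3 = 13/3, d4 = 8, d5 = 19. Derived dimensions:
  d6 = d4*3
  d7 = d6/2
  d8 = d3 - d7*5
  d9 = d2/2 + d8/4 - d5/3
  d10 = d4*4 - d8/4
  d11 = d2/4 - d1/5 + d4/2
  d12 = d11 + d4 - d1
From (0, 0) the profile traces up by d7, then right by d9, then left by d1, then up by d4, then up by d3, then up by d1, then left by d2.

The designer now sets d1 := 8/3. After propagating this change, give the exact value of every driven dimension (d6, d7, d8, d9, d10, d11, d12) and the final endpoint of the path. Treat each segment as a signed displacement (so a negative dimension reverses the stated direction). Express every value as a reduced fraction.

Apply edit: d1 := 8/3
  d6 = d4*3 = 24
  d7 = d6/2 = 12
  d8 = d3 - d7*5 = -167/3
  d9 = d2/2 + d8/4 - d5/3 = -73/4
  d10 = d4*4 - d8/4 = 551/12
  d11 = d2/4 - d1/5 + d4/2 = 67/15
  d12 = d11 + d4 - d1 = 49/5
Walk from origin (0, 0):
  seg 1: up by d7 = 12 → (0, 12)
  seg 2: right by d9 = -73/4 → (-73/4, 12)
  seg 3: left by d1 = 8/3 → (-251/12, 12)
  seg 4: up by d4 = 8 → (-251/12, 20)
  seg 5: up by d3 = 13/3 → (-251/12, 73/3)
  seg 6: up by d1 = 8/3 → (-251/12, 27)
  seg 7: left by d2 = 4 → (-299/12, 27)

d6 = 24
d7 = 12
d8 = -167/3
d9 = -73/4
d10 = 551/12
d11 = 67/15
d12 = 49/5
endpoint = (-299/12, 27)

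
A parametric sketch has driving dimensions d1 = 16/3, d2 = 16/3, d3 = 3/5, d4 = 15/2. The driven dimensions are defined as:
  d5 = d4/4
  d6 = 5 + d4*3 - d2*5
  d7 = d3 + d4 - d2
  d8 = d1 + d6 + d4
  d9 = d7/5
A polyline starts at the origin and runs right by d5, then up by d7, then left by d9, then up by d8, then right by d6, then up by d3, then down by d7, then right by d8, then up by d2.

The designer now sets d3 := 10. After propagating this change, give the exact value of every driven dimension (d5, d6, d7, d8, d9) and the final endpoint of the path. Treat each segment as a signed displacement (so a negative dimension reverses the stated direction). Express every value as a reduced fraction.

d5 = 15/8
d6 = 5/6
d7 = 73/6
d8 = 41/3
d9 = 73/30
endpoint = (1673/120, 29)

Apply edit: d3 := 10
  d5 = d4/4 = 15/8
  d6 = 5 + d4*3 - d2*5 = 5/6
  d7 = d3 + d4 - d2 = 73/6
  d8 = d1 + d6 + d4 = 41/3
  d9 = d7/5 = 73/30
Walk from origin (0, 0):
  seg 1: right by d5 = 15/8 → (15/8, 0)
  seg 2: up by d7 = 73/6 → (15/8, 73/6)
  seg 3: left by d9 = 73/30 → (-67/120, 73/6)
  seg 4: up by d8 = 41/3 → (-67/120, 155/6)
  seg 5: right by d6 = 5/6 → (11/40, 155/6)
  seg 6: up by d3 = 10 → (11/40, 215/6)
  seg 7: down by d7 = 73/6 → (11/40, 71/3)
  seg 8: right by d8 = 41/3 → (1673/120, 71/3)
  seg 9: up by d2 = 16/3 → (1673/120, 29)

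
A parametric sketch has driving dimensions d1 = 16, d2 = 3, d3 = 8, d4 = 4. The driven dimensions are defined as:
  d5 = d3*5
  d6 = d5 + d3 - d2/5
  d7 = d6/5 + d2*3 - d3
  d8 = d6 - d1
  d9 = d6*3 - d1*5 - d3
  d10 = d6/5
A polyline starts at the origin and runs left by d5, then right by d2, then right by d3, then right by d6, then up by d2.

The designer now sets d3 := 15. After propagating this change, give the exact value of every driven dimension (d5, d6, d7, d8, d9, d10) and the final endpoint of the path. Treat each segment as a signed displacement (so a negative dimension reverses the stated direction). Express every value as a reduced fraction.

d5 = 75
d6 = 447/5
d7 = 297/25
d8 = 367/5
d9 = 866/5
d10 = 447/25
endpoint = (162/5, 3)

Apply edit: d3 := 15
  d5 = d3*5 = 75
  d6 = d5 + d3 - d2/5 = 447/5
  d7 = d6/5 + d2*3 - d3 = 297/25
  d8 = d6 - d1 = 367/5
  d9 = d6*3 - d1*5 - d3 = 866/5
  d10 = d6/5 = 447/25
Walk from origin (0, 0):
  seg 1: left by d5 = 75 → (-75, 0)
  seg 2: right by d2 = 3 → (-72, 0)
  seg 3: right by d3 = 15 → (-57, 0)
  seg 4: right by d6 = 447/5 → (162/5, 0)
  seg 5: up by d2 = 3 → (162/5, 3)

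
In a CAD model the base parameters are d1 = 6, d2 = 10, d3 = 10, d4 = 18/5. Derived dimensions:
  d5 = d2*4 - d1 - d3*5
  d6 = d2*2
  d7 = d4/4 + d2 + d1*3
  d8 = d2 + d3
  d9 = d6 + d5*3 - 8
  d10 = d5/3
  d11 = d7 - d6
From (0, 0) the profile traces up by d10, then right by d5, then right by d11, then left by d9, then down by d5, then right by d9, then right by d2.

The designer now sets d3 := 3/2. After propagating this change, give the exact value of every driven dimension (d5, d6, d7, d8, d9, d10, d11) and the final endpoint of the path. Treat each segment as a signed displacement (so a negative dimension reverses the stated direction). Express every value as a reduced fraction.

d5 = 53/2
d6 = 20
d7 = 289/10
d8 = 23/2
d9 = 183/2
d10 = 53/6
d11 = 89/10
endpoint = (227/5, -53/3)

Apply edit: d3 := 3/2
  d5 = d2*4 - d1 - d3*5 = 53/2
  d6 = d2*2 = 20
  d7 = d4/4 + d2 + d1*3 = 289/10
  d8 = d2 + d3 = 23/2
  d9 = d6 + d5*3 - 8 = 183/2
  d10 = d5/3 = 53/6
  d11 = d7 - d6 = 89/10
Walk from origin (0, 0):
  seg 1: up by d10 = 53/6 → (0, 53/6)
  seg 2: right by d5 = 53/2 → (53/2, 53/6)
  seg 3: right by d11 = 89/10 → (177/5, 53/6)
  seg 4: left by d9 = 183/2 → (-561/10, 53/6)
  seg 5: down by d5 = 53/2 → (-561/10, -53/3)
  seg 6: right by d9 = 183/2 → (177/5, -53/3)
  seg 7: right by d2 = 10 → (227/5, -53/3)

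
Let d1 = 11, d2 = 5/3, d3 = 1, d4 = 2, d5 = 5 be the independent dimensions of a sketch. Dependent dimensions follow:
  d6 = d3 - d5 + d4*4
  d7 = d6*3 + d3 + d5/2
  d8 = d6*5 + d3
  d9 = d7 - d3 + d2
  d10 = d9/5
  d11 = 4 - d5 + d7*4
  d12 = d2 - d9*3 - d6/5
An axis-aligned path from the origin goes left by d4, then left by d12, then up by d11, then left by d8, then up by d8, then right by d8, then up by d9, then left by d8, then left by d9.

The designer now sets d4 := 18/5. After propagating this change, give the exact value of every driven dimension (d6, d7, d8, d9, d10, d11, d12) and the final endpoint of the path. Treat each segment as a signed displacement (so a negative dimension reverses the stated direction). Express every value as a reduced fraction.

d6 = 52/5
d7 = 347/10
d8 = 53
d9 = 1061/30
d10 = 1061/150
d11 = 689/5
d12 = -15977/150
endpoint = (1091/75, 1357/6)

Apply edit: d4 := 18/5
  d6 = d3 - d5 + d4*4 = 52/5
  d7 = d6*3 + d3 + d5/2 = 347/10
  d8 = d6*5 + d3 = 53
  d9 = d7 - d3 + d2 = 1061/30
  d10 = d9/5 = 1061/150
  d11 = 4 - d5 + d7*4 = 689/5
  d12 = d2 - d9*3 - d6/5 = -15977/150
Walk from origin (0, 0):
  seg 1: left by d4 = 18/5 → (-18/5, 0)
  seg 2: left by d12 = -15977/150 → (15437/150, 0)
  seg 3: up by d11 = 689/5 → (15437/150, 689/5)
  seg 4: left by d8 = 53 → (7487/150, 689/5)
  seg 5: up by d8 = 53 → (7487/150, 954/5)
  seg 6: right by d8 = 53 → (15437/150, 954/5)
  seg 7: up by d9 = 1061/30 → (15437/150, 1357/6)
  seg 8: left by d8 = 53 → (7487/150, 1357/6)
  seg 9: left by d9 = 1061/30 → (1091/75, 1357/6)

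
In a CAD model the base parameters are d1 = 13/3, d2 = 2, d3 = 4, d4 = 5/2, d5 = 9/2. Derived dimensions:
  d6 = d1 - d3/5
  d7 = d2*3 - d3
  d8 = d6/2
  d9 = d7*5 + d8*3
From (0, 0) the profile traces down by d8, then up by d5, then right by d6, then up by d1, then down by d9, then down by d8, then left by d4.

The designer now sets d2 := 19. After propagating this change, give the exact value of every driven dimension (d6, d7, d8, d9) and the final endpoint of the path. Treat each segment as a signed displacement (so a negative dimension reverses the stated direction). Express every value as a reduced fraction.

Apply edit: d2 := 19
  d6 = d1 - d3/5 = 53/15
  d7 = d2*3 - d3 = 53
  d8 = d6/2 = 53/30
  d9 = d7*5 + d8*3 = 2703/10
Walk from origin (0, 0):
  seg 1: down by d8 = 53/30 → (0, -53/30)
  seg 2: up by d5 = 9/2 → (0, 41/15)
  seg 3: right by d6 = 53/15 → (53/15, 41/15)
  seg 4: up by d1 = 13/3 → (53/15, 106/15)
  seg 5: down by d9 = 2703/10 → (53/15, -7897/30)
  seg 6: down by d8 = 53/30 → (53/15, -265)
  seg 7: left by d4 = 5/2 → (31/30, -265)

d6 = 53/15
d7 = 53
d8 = 53/30
d9 = 2703/10
endpoint = (31/30, -265)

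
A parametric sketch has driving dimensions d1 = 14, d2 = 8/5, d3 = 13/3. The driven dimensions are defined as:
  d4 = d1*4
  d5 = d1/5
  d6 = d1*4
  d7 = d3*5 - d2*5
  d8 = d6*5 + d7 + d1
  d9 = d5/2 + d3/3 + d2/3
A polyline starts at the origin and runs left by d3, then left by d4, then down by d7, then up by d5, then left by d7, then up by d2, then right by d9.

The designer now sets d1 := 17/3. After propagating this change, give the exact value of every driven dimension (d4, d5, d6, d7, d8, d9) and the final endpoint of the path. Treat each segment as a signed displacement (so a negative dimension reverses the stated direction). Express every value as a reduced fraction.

Apply edit: d1 := 17/3
  d4 = d1*4 = 68/3
  d5 = d1/5 = 17/15
  d6 = d1*4 = 68/3
  d7 = d3*5 - d2*5 = 41/3
  d8 = d6*5 + d7 + d1 = 398/3
  d9 = d5/2 + d3/3 + d2/3 = 229/90
Walk from origin (0, 0):
  seg 1: left by d3 = 13/3 → (-13/3, 0)
  seg 2: left by d4 = 68/3 → (-27, 0)
  seg 3: down by d7 = 41/3 → (-27, -41/3)
  seg 4: up by d5 = 17/15 → (-27, -188/15)
  seg 5: left by d7 = 41/3 → (-122/3, -188/15)
  seg 6: up by d2 = 8/5 → (-122/3, -164/15)
  seg 7: right by d9 = 229/90 → (-3431/90, -164/15)

d4 = 68/3
d5 = 17/15
d6 = 68/3
d7 = 41/3
d8 = 398/3
d9 = 229/90
endpoint = (-3431/90, -164/15)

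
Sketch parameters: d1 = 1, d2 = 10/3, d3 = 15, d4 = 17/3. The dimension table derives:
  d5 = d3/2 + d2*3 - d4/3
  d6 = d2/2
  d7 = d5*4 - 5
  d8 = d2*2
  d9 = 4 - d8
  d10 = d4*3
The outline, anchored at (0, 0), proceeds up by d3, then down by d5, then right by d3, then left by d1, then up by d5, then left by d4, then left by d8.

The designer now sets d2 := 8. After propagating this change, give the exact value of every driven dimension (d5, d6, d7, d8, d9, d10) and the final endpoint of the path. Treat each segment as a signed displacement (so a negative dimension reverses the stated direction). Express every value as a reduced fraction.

d5 = 533/18
d6 = 4
d7 = 1021/9
d8 = 16
d9 = -12
d10 = 17
endpoint = (-23/3, 15)

Apply edit: d2 := 8
  d5 = d3/2 + d2*3 - d4/3 = 533/18
  d6 = d2/2 = 4
  d7 = d5*4 - 5 = 1021/9
  d8 = d2*2 = 16
  d9 = 4 - d8 = -12
  d10 = d4*3 = 17
Walk from origin (0, 0):
  seg 1: up by d3 = 15 → (0, 15)
  seg 2: down by d5 = 533/18 → (0, -263/18)
  seg 3: right by d3 = 15 → (15, -263/18)
  seg 4: left by d1 = 1 → (14, -263/18)
  seg 5: up by d5 = 533/18 → (14, 15)
  seg 6: left by d4 = 17/3 → (25/3, 15)
  seg 7: left by d8 = 16 → (-23/3, 15)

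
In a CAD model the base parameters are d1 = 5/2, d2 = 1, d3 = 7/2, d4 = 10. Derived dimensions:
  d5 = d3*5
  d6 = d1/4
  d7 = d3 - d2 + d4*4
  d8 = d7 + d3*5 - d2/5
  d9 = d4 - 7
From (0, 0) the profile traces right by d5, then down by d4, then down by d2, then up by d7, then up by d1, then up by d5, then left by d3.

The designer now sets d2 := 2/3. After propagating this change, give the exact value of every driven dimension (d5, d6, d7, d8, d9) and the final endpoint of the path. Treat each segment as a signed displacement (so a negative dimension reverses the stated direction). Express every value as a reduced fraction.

d5 = 35/2
d6 = 5/8
d7 = 257/6
d8 = 301/5
d9 = 3
endpoint = (14, 313/6)

Apply edit: d2 := 2/3
  d5 = d3*5 = 35/2
  d6 = d1/4 = 5/8
  d7 = d3 - d2 + d4*4 = 257/6
  d8 = d7 + d3*5 - d2/5 = 301/5
  d9 = d4 - 7 = 3
Walk from origin (0, 0):
  seg 1: right by d5 = 35/2 → (35/2, 0)
  seg 2: down by d4 = 10 → (35/2, -10)
  seg 3: down by d2 = 2/3 → (35/2, -32/3)
  seg 4: up by d7 = 257/6 → (35/2, 193/6)
  seg 5: up by d1 = 5/2 → (35/2, 104/3)
  seg 6: up by d5 = 35/2 → (35/2, 313/6)
  seg 7: left by d3 = 7/2 → (14, 313/6)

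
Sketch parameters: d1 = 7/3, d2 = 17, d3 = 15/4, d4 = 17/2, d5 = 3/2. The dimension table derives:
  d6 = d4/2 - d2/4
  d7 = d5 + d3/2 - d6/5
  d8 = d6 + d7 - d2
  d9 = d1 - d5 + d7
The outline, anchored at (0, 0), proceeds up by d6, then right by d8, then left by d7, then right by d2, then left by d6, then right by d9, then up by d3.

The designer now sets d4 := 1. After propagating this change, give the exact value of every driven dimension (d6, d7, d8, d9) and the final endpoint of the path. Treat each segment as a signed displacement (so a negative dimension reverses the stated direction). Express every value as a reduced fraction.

d6 = -15/4
d7 = 33/8
d8 = -133/8
d9 = 119/24
endpoint = (119/24, 0)

Apply edit: d4 := 1
  d6 = d4/2 - d2/4 = -15/4
  d7 = d5 + d3/2 - d6/5 = 33/8
  d8 = d6 + d7 - d2 = -133/8
  d9 = d1 - d5 + d7 = 119/24
Walk from origin (0, 0):
  seg 1: up by d6 = -15/4 → (0, -15/4)
  seg 2: right by d8 = -133/8 → (-133/8, -15/4)
  seg 3: left by d7 = 33/8 → (-83/4, -15/4)
  seg 4: right by d2 = 17 → (-15/4, -15/4)
  seg 5: left by d6 = -15/4 → (0, -15/4)
  seg 6: right by d9 = 119/24 → (119/24, -15/4)
  seg 7: up by d3 = 15/4 → (119/24, 0)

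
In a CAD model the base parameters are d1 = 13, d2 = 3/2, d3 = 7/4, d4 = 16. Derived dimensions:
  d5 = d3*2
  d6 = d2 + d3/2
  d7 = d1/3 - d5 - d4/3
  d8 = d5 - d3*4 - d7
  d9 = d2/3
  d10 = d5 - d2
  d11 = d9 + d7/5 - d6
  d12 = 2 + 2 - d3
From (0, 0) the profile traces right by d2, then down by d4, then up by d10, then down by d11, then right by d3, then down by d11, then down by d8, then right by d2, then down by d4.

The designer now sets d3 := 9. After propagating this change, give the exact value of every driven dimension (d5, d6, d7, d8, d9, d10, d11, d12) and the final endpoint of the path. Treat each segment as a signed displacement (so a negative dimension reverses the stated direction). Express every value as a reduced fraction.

d5 = 18
d6 = 6
d7 = -19
d8 = 1
d9 = 1/2
d10 = 33/2
d11 = -93/10
d12 = -5
endpoint = (12, 21/10)

Apply edit: d3 := 9
  d5 = d3*2 = 18
  d6 = d2 + d3/2 = 6
  d7 = d1/3 - d5 - d4/3 = -19
  d8 = d5 - d3*4 - d7 = 1
  d9 = d2/3 = 1/2
  d10 = d5 - d2 = 33/2
  d11 = d9 + d7/5 - d6 = -93/10
  d12 = 2 + 2 - d3 = -5
Walk from origin (0, 0):
  seg 1: right by d2 = 3/2 → (3/2, 0)
  seg 2: down by d4 = 16 → (3/2, -16)
  seg 3: up by d10 = 33/2 → (3/2, 1/2)
  seg 4: down by d11 = -93/10 → (3/2, 49/5)
  seg 5: right by d3 = 9 → (21/2, 49/5)
  seg 6: down by d11 = -93/10 → (21/2, 191/10)
  seg 7: down by d8 = 1 → (21/2, 181/10)
  seg 8: right by d2 = 3/2 → (12, 181/10)
  seg 9: down by d4 = 16 → (12, 21/10)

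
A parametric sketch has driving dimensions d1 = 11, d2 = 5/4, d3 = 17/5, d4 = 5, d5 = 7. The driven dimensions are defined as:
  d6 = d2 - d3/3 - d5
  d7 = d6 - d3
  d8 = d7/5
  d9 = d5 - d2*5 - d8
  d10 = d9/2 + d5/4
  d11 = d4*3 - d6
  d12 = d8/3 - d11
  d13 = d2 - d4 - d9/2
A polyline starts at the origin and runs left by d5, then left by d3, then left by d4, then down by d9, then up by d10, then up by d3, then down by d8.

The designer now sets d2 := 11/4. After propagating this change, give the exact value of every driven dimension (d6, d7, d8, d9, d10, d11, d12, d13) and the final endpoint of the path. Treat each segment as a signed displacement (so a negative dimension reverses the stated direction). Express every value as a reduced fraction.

Apply edit: d2 := 11/4
  d6 = d2 - d3/3 - d5 = -323/60
  d7 = d6 - d3 = -527/60
  d8 = d7/5 = -527/300
  d9 = d5 - d2*5 - d8 = -749/150
  d10 = d9/2 + d5/4 = -56/75
  d11 = d4*3 - d6 = 1223/60
  d12 = d8/3 - d11 = -4718/225
  d13 = d2 - d4 - d9/2 = 37/150
Walk from origin (0, 0):
  seg 1: left by d5 = 7 → (-7, 0)
  seg 2: left by d3 = 17/5 → (-52/5, 0)
  seg 3: left by d4 = 5 → (-77/5, 0)
  seg 4: down by d9 = -749/150 → (-77/5, 749/150)
  seg 5: up by d10 = -56/75 → (-77/5, 637/150)
  seg 6: up by d3 = 17/5 → (-77/5, 1147/150)
  seg 7: down by d8 = -527/300 → (-77/5, 2821/300)

d6 = -323/60
d7 = -527/60
d8 = -527/300
d9 = -749/150
d10 = -56/75
d11 = 1223/60
d12 = -4718/225
d13 = 37/150
endpoint = (-77/5, 2821/300)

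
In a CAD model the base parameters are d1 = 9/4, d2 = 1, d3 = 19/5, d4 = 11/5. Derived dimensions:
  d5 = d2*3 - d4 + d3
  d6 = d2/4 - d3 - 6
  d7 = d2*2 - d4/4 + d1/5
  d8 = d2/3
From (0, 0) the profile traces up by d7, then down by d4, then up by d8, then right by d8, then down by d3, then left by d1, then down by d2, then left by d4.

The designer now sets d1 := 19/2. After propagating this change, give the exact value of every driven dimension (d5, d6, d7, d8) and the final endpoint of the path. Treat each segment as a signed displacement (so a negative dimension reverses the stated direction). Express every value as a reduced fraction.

d5 = 23/5
d6 = -191/20
d7 = 67/20
d8 = 1/3
endpoint = (-341/30, -199/60)

Apply edit: d1 := 19/2
  d5 = d2*3 - d4 + d3 = 23/5
  d6 = d2/4 - d3 - 6 = -191/20
  d7 = d2*2 - d4/4 + d1/5 = 67/20
  d8 = d2/3 = 1/3
Walk from origin (0, 0):
  seg 1: up by d7 = 67/20 → (0, 67/20)
  seg 2: down by d4 = 11/5 → (0, 23/20)
  seg 3: up by d8 = 1/3 → (0, 89/60)
  seg 4: right by d8 = 1/3 → (1/3, 89/60)
  seg 5: down by d3 = 19/5 → (1/3, -139/60)
  seg 6: left by d1 = 19/2 → (-55/6, -139/60)
  seg 7: down by d2 = 1 → (-55/6, -199/60)
  seg 8: left by d4 = 11/5 → (-341/30, -199/60)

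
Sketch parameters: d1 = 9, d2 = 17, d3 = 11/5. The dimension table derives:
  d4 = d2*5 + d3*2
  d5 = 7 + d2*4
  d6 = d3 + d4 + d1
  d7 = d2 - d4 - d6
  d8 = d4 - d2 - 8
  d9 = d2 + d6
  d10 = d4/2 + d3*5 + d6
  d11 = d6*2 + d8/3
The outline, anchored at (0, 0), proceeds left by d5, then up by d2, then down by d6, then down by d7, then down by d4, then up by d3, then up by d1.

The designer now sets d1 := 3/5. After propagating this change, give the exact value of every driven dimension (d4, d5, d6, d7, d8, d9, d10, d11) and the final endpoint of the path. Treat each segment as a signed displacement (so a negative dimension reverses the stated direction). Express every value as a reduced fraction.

d4 = 447/5
d5 = 75
d6 = 461/5
d7 = -823/5
d8 = 322/5
d9 = 546/5
d10 = 1479/10
d11 = 3088/15
endpoint = (-75, 14/5)

Apply edit: d1 := 3/5
  d4 = d2*5 + d3*2 = 447/5
  d5 = 7 + d2*4 = 75
  d6 = d3 + d4 + d1 = 461/5
  d7 = d2 - d4 - d6 = -823/5
  d8 = d4 - d2 - 8 = 322/5
  d9 = d2 + d6 = 546/5
  d10 = d4/2 + d3*5 + d6 = 1479/10
  d11 = d6*2 + d8/3 = 3088/15
Walk from origin (0, 0):
  seg 1: left by d5 = 75 → (-75, 0)
  seg 2: up by d2 = 17 → (-75, 17)
  seg 3: down by d6 = 461/5 → (-75, -376/5)
  seg 4: down by d7 = -823/5 → (-75, 447/5)
  seg 5: down by d4 = 447/5 → (-75, 0)
  seg 6: up by d3 = 11/5 → (-75, 11/5)
  seg 7: up by d1 = 3/5 → (-75, 14/5)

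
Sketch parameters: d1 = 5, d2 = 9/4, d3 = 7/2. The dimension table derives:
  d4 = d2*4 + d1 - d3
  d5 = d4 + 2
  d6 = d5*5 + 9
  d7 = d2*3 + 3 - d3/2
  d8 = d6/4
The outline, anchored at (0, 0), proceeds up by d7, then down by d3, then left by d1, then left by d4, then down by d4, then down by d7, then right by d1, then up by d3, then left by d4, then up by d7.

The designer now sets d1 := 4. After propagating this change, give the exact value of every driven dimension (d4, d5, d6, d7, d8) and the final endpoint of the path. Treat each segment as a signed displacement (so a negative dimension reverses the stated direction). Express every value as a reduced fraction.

Apply edit: d1 := 4
  d4 = d2*4 + d1 - d3 = 19/2
  d5 = d4 + 2 = 23/2
  d6 = d5*5 + 9 = 133/2
  d7 = d2*3 + 3 - d3/2 = 8
  d8 = d6/4 = 133/8
Walk from origin (0, 0):
  seg 1: up by d7 = 8 → (0, 8)
  seg 2: down by d3 = 7/2 → (0, 9/2)
  seg 3: left by d1 = 4 → (-4, 9/2)
  seg 4: left by d4 = 19/2 → (-27/2, 9/2)
  seg 5: down by d4 = 19/2 → (-27/2, -5)
  seg 6: down by d7 = 8 → (-27/2, -13)
  seg 7: right by d1 = 4 → (-19/2, -13)
  seg 8: up by d3 = 7/2 → (-19/2, -19/2)
  seg 9: left by d4 = 19/2 → (-19, -19/2)
  seg 10: up by d7 = 8 → (-19, -3/2)

d4 = 19/2
d5 = 23/2
d6 = 133/2
d7 = 8
d8 = 133/8
endpoint = (-19, -3/2)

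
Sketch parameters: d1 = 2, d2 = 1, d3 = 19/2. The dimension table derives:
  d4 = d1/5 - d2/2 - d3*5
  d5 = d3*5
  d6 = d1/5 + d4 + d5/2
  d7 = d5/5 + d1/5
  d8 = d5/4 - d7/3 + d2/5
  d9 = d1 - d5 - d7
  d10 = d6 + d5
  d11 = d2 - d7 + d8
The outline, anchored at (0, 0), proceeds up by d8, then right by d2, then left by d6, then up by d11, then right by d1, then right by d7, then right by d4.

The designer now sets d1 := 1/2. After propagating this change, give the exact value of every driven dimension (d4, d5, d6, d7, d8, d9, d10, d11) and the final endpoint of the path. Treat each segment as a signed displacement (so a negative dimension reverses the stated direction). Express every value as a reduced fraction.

d4 = -479/10
d5 = 95/2
d6 = -481/20
d7 = 48/5
d8 = 71/8
d9 = -283/5
d10 = 469/20
d11 = 11/40
endpoint = (-51/4, 183/20)

Apply edit: d1 := 1/2
  d4 = d1/5 - d2/2 - d3*5 = -479/10
  d5 = d3*5 = 95/2
  d6 = d1/5 + d4 + d5/2 = -481/20
  d7 = d5/5 + d1/5 = 48/5
  d8 = d5/4 - d7/3 + d2/5 = 71/8
  d9 = d1 - d5 - d7 = -283/5
  d10 = d6 + d5 = 469/20
  d11 = d2 - d7 + d8 = 11/40
Walk from origin (0, 0):
  seg 1: up by d8 = 71/8 → (0, 71/8)
  seg 2: right by d2 = 1 → (1, 71/8)
  seg 3: left by d6 = -481/20 → (501/20, 71/8)
  seg 4: up by d11 = 11/40 → (501/20, 183/20)
  seg 5: right by d1 = 1/2 → (511/20, 183/20)
  seg 6: right by d7 = 48/5 → (703/20, 183/20)
  seg 7: right by d4 = -479/10 → (-51/4, 183/20)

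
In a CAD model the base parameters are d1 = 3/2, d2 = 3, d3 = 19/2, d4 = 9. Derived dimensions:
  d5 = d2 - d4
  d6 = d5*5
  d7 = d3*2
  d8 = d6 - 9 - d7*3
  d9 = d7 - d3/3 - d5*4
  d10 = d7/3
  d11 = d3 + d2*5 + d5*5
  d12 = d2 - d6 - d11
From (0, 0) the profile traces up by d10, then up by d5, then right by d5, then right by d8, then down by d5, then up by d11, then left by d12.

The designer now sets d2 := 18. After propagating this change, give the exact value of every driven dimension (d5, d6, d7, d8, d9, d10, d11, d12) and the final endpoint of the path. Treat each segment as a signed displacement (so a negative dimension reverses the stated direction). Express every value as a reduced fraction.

d5 = 9
d6 = 45
d7 = 19
d8 = -21
d9 = -121/6
d10 = 19/3
d11 = 289/2
d12 = -343/2
endpoint = (319/2, 905/6)

Apply edit: d2 := 18
  d5 = d2 - d4 = 9
  d6 = d5*5 = 45
  d7 = d3*2 = 19
  d8 = d6 - 9 - d7*3 = -21
  d9 = d7 - d3/3 - d5*4 = -121/6
  d10 = d7/3 = 19/3
  d11 = d3 + d2*5 + d5*5 = 289/2
  d12 = d2 - d6 - d11 = -343/2
Walk from origin (0, 0):
  seg 1: up by d10 = 19/3 → (0, 19/3)
  seg 2: up by d5 = 9 → (0, 46/3)
  seg 3: right by d5 = 9 → (9, 46/3)
  seg 4: right by d8 = -21 → (-12, 46/3)
  seg 5: down by d5 = 9 → (-12, 19/3)
  seg 6: up by d11 = 289/2 → (-12, 905/6)
  seg 7: left by d12 = -343/2 → (319/2, 905/6)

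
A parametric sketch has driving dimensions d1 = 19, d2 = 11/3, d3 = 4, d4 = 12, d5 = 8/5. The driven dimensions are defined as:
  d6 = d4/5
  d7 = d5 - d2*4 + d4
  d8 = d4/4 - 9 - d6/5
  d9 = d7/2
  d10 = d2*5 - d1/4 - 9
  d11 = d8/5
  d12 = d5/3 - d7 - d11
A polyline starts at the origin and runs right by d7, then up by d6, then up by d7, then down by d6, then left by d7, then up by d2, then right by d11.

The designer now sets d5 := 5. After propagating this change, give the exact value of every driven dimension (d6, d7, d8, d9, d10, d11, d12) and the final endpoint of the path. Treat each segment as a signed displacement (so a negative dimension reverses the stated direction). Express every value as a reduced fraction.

Apply edit: d5 := 5
  d6 = d4/5 = 12/5
  d7 = d5 - d2*4 + d4 = 7/3
  d8 = d4/4 - 9 - d6/5 = -162/25
  d9 = d7/2 = 7/6
  d10 = d2*5 - d1/4 - 9 = 55/12
  d11 = d8/5 = -162/125
  d12 = d5/3 - d7 - d11 = 236/375
Walk from origin (0, 0):
  seg 1: right by d7 = 7/3 → (7/3, 0)
  seg 2: up by d6 = 12/5 → (7/3, 12/5)
  seg 3: up by d7 = 7/3 → (7/3, 71/15)
  seg 4: down by d6 = 12/5 → (7/3, 7/3)
  seg 5: left by d7 = 7/3 → (0, 7/3)
  seg 6: up by d2 = 11/3 → (0, 6)
  seg 7: right by d11 = -162/125 → (-162/125, 6)

d6 = 12/5
d7 = 7/3
d8 = -162/25
d9 = 7/6
d10 = 55/12
d11 = -162/125
d12 = 236/375
endpoint = (-162/125, 6)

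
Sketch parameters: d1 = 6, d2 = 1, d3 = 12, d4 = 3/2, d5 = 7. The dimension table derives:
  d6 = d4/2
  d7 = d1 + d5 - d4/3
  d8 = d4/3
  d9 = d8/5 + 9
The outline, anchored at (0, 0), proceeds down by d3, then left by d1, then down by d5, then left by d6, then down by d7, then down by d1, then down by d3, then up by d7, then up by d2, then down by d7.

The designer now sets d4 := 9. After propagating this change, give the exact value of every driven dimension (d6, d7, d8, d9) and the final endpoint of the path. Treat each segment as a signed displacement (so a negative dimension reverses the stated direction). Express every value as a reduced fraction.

Apply edit: d4 := 9
  d6 = d4/2 = 9/2
  d7 = d1 + d5 - d4/3 = 10
  d8 = d4/3 = 3
  d9 = d8/5 + 9 = 48/5
Walk from origin (0, 0):
  seg 1: down by d3 = 12 → (0, -12)
  seg 2: left by d1 = 6 → (-6, -12)
  seg 3: down by d5 = 7 → (-6, -19)
  seg 4: left by d6 = 9/2 → (-21/2, -19)
  seg 5: down by d7 = 10 → (-21/2, -29)
  seg 6: down by d1 = 6 → (-21/2, -35)
  seg 7: down by d3 = 12 → (-21/2, -47)
  seg 8: up by d7 = 10 → (-21/2, -37)
  seg 9: up by d2 = 1 → (-21/2, -36)
  seg 10: down by d7 = 10 → (-21/2, -46)

d6 = 9/2
d7 = 10
d8 = 3
d9 = 48/5
endpoint = (-21/2, -46)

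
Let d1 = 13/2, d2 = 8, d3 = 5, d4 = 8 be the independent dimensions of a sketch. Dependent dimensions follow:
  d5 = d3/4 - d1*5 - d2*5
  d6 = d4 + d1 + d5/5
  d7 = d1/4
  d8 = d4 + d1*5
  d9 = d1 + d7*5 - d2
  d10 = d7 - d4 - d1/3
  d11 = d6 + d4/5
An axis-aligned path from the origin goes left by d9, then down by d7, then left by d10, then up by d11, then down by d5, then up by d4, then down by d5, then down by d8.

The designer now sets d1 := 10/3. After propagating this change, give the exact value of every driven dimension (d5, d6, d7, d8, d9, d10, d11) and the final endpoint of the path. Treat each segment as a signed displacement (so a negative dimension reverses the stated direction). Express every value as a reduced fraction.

d5 = -665/12
d6 = 1/4
d7 = 5/6
d8 = 74/3
d9 = -1/2
d10 = -149/18
d11 = 37/20
endpoint = (79/9, 5711/60)

Apply edit: d1 := 10/3
  d5 = d3/4 - d1*5 - d2*5 = -665/12
  d6 = d4 + d1 + d5/5 = 1/4
  d7 = d1/4 = 5/6
  d8 = d4 + d1*5 = 74/3
  d9 = d1 + d7*5 - d2 = -1/2
  d10 = d7 - d4 - d1/3 = -149/18
  d11 = d6 + d4/5 = 37/20
Walk from origin (0, 0):
  seg 1: left by d9 = -1/2 → (1/2, 0)
  seg 2: down by d7 = 5/6 → (1/2, -5/6)
  seg 3: left by d10 = -149/18 → (79/9, -5/6)
  seg 4: up by d11 = 37/20 → (79/9, 61/60)
  seg 5: down by d5 = -665/12 → (79/9, 1693/30)
  seg 6: up by d4 = 8 → (79/9, 1933/30)
  seg 7: down by d5 = -665/12 → (79/9, 2397/20)
  seg 8: down by d8 = 74/3 → (79/9, 5711/60)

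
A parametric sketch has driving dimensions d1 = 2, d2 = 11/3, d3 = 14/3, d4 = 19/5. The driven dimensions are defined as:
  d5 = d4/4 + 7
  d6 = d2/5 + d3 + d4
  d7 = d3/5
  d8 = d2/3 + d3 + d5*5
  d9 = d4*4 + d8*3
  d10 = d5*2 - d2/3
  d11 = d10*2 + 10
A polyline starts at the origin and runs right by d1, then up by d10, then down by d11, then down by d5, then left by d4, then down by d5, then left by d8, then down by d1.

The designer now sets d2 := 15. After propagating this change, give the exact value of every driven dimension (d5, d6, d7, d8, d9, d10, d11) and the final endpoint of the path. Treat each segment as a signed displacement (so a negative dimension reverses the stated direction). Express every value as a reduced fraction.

d5 = 159/20
d6 = 172/15
d7 = 14/15
d8 = 593/12
d9 = 3269/20
d10 = 109/10
d11 = 159/5
endpoint = (-3073/60, -194/5)

Apply edit: d2 := 15
  d5 = d4/4 + 7 = 159/20
  d6 = d2/5 + d3 + d4 = 172/15
  d7 = d3/5 = 14/15
  d8 = d2/3 + d3 + d5*5 = 593/12
  d9 = d4*4 + d8*3 = 3269/20
  d10 = d5*2 - d2/3 = 109/10
  d11 = d10*2 + 10 = 159/5
Walk from origin (0, 0):
  seg 1: right by d1 = 2 → (2, 0)
  seg 2: up by d10 = 109/10 → (2, 109/10)
  seg 3: down by d11 = 159/5 → (2, -209/10)
  seg 4: down by d5 = 159/20 → (2, -577/20)
  seg 5: left by d4 = 19/5 → (-9/5, -577/20)
  seg 6: down by d5 = 159/20 → (-9/5, -184/5)
  seg 7: left by d8 = 593/12 → (-3073/60, -184/5)
  seg 8: down by d1 = 2 → (-3073/60, -194/5)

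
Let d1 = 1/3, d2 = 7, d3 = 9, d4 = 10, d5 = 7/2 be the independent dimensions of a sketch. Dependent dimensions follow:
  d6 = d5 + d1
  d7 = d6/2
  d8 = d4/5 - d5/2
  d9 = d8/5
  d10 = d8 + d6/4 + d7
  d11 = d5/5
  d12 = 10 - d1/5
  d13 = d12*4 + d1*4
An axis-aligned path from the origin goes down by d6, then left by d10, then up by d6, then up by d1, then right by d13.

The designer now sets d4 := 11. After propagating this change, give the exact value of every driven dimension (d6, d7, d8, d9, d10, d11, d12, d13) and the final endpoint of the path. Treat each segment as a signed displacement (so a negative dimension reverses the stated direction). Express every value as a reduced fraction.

Apply edit: d4 := 11
  d6 = d5 + d1 = 23/6
  d7 = d6/2 = 23/12
  d8 = d4/5 - d5/2 = 9/20
  d9 = d8/5 = 9/100
  d10 = d8 + d6/4 + d7 = 133/40
  d11 = d5/5 = 7/10
  d12 = 10 - d1/5 = 149/15
  d13 = d12*4 + d1*4 = 616/15
Walk from origin (0, 0):
  seg 1: down by d6 = 23/6 → (0, -23/6)
  seg 2: left by d10 = 133/40 → (-133/40, -23/6)
  seg 3: up by d6 = 23/6 → (-133/40, 0)
  seg 4: up by d1 = 1/3 → (-133/40, 1/3)
  seg 5: right by d13 = 616/15 → (4529/120, 1/3)

d6 = 23/6
d7 = 23/12
d8 = 9/20
d9 = 9/100
d10 = 133/40
d11 = 7/10
d12 = 149/15
d13 = 616/15
endpoint = (4529/120, 1/3)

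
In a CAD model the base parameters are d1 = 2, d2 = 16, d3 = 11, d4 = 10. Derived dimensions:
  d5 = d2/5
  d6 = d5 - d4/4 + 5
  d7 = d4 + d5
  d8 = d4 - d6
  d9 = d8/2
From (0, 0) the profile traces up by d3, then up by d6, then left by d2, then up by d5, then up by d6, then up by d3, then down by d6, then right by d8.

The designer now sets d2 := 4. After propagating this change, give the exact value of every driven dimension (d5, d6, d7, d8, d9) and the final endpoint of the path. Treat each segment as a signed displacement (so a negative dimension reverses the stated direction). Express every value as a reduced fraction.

Apply edit: d2 := 4
  d5 = d2/5 = 4/5
  d6 = d5 - d4/4 + 5 = 33/10
  d7 = d4 + d5 = 54/5
  d8 = d4 - d6 = 67/10
  d9 = d8/2 = 67/20
Walk from origin (0, 0):
  seg 1: up by d3 = 11 → (0, 11)
  seg 2: up by d6 = 33/10 → (0, 143/10)
  seg 3: left by d2 = 4 → (-4, 143/10)
  seg 4: up by d5 = 4/5 → (-4, 151/10)
  seg 5: up by d6 = 33/10 → (-4, 92/5)
  seg 6: up by d3 = 11 → (-4, 147/5)
  seg 7: down by d6 = 33/10 → (-4, 261/10)
  seg 8: right by d8 = 67/10 → (27/10, 261/10)

d5 = 4/5
d6 = 33/10
d7 = 54/5
d8 = 67/10
d9 = 67/20
endpoint = (27/10, 261/10)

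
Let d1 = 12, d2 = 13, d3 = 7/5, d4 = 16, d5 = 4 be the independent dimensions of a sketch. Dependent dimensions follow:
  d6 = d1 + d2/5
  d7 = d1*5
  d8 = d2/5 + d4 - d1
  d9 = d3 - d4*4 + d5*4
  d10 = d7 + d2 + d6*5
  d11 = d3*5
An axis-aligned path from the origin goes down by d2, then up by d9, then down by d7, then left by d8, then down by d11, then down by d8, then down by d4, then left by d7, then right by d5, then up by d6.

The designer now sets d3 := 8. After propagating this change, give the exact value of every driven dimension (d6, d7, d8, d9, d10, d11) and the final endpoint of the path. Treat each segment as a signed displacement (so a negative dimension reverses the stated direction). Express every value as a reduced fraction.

d6 = 73/5
d7 = 60
d8 = 33/5
d9 = -40
d10 = 146
d11 = 40
endpoint = (-313/5, -161)

Apply edit: d3 := 8
  d6 = d1 + d2/5 = 73/5
  d7 = d1*5 = 60
  d8 = d2/5 + d4 - d1 = 33/5
  d9 = d3 - d4*4 + d5*4 = -40
  d10 = d7 + d2 + d6*5 = 146
  d11 = d3*5 = 40
Walk from origin (0, 0):
  seg 1: down by d2 = 13 → (0, -13)
  seg 2: up by d9 = -40 → (0, -53)
  seg 3: down by d7 = 60 → (0, -113)
  seg 4: left by d8 = 33/5 → (-33/5, -113)
  seg 5: down by d11 = 40 → (-33/5, -153)
  seg 6: down by d8 = 33/5 → (-33/5, -798/5)
  seg 7: down by d4 = 16 → (-33/5, -878/5)
  seg 8: left by d7 = 60 → (-333/5, -878/5)
  seg 9: right by d5 = 4 → (-313/5, -878/5)
  seg 10: up by d6 = 73/5 → (-313/5, -161)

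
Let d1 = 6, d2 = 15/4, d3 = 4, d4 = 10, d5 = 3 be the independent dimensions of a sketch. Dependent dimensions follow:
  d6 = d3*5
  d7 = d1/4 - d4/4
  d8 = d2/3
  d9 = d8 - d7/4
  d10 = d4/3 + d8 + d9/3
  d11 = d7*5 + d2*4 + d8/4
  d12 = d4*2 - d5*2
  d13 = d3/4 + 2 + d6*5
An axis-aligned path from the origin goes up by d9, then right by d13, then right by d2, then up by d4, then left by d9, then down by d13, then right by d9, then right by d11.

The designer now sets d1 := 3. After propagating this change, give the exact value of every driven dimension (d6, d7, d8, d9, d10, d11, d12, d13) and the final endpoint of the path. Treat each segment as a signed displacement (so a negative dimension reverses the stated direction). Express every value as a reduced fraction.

d6 = 20
d7 = -7/4
d8 = 5/4
d9 = 27/16
d10 = 247/48
d11 = 105/16
d12 = 14
d13 = 103
endpoint = (1813/16, -1461/16)

Apply edit: d1 := 3
  d6 = d3*5 = 20
  d7 = d1/4 - d4/4 = -7/4
  d8 = d2/3 = 5/4
  d9 = d8 - d7/4 = 27/16
  d10 = d4/3 + d8 + d9/3 = 247/48
  d11 = d7*5 + d2*4 + d8/4 = 105/16
  d12 = d4*2 - d5*2 = 14
  d13 = d3/4 + 2 + d6*5 = 103
Walk from origin (0, 0):
  seg 1: up by d9 = 27/16 → (0, 27/16)
  seg 2: right by d13 = 103 → (103, 27/16)
  seg 3: right by d2 = 15/4 → (427/4, 27/16)
  seg 4: up by d4 = 10 → (427/4, 187/16)
  seg 5: left by d9 = 27/16 → (1681/16, 187/16)
  seg 6: down by d13 = 103 → (1681/16, -1461/16)
  seg 7: right by d9 = 27/16 → (427/4, -1461/16)
  seg 8: right by d11 = 105/16 → (1813/16, -1461/16)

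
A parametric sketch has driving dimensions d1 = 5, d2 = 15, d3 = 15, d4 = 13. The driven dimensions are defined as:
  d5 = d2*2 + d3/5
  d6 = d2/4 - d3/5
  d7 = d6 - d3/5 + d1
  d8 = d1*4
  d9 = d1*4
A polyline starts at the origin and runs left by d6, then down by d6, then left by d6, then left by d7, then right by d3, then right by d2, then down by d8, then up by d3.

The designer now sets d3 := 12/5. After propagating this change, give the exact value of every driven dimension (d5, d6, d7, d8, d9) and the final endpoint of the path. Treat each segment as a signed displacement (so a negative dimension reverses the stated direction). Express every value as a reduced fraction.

d5 = 762/25
d6 = 327/100
d7 = 779/100
d8 = 20
d9 = 20
endpoint = (307/100, -2087/100)

Apply edit: d3 := 12/5
  d5 = d2*2 + d3/5 = 762/25
  d6 = d2/4 - d3/5 = 327/100
  d7 = d6 - d3/5 + d1 = 779/100
  d8 = d1*4 = 20
  d9 = d1*4 = 20
Walk from origin (0, 0):
  seg 1: left by d6 = 327/100 → (-327/100, 0)
  seg 2: down by d6 = 327/100 → (-327/100, -327/100)
  seg 3: left by d6 = 327/100 → (-327/50, -327/100)
  seg 4: left by d7 = 779/100 → (-1433/100, -327/100)
  seg 5: right by d3 = 12/5 → (-1193/100, -327/100)
  seg 6: right by d2 = 15 → (307/100, -327/100)
  seg 7: down by d8 = 20 → (307/100, -2327/100)
  seg 8: up by d3 = 12/5 → (307/100, -2087/100)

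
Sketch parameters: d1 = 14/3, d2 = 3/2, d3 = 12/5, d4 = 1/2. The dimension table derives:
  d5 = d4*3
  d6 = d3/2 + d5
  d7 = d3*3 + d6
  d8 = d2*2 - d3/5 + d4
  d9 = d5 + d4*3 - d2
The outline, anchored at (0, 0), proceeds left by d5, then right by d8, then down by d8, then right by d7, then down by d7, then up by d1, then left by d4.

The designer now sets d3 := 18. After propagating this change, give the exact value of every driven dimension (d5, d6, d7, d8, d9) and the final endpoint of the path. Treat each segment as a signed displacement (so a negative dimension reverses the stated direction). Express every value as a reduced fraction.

d5 = 3/2
d6 = 21/2
d7 = 129/2
d8 = -1/10
d9 = 3/2
endpoint = (312/5, -896/15)

Apply edit: d3 := 18
  d5 = d4*3 = 3/2
  d6 = d3/2 + d5 = 21/2
  d7 = d3*3 + d6 = 129/2
  d8 = d2*2 - d3/5 + d4 = -1/10
  d9 = d5 + d4*3 - d2 = 3/2
Walk from origin (0, 0):
  seg 1: left by d5 = 3/2 → (-3/2, 0)
  seg 2: right by d8 = -1/10 → (-8/5, 0)
  seg 3: down by d8 = -1/10 → (-8/5, 1/10)
  seg 4: right by d7 = 129/2 → (629/10, 1/10)
  seg 5: down by d7 = 129/2 → (629/10, -322/5)
  seg 6: up by d1 = 14/3 → (629/10, -896/15)
  seg 7: left by d4 = 1/2 → (312/5, -896/15)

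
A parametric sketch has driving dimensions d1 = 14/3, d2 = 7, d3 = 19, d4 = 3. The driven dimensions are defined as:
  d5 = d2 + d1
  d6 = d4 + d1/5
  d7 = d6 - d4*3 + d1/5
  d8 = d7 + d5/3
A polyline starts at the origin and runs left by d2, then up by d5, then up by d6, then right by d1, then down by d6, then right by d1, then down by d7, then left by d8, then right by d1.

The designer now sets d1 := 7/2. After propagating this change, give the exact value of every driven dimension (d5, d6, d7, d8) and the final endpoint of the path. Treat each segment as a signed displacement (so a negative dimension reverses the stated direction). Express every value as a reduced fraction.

Apply edit: d1 := 7/2
  d5 = d2 + d1 = 21/2
  d6 = d4 + d1/5 = 37/10
  d7 = d6 - d4*3 + d1/5 = -23/5
  d8 = d7 + d5/3 = -11/10
Walk from origin (0, 0):
  seg 1: left by d2 = 7 → (-7, 0)
  seg 2: up by d5 = 21/2 → (-7, 21/2)
  seg 3: up by d6 = 37/10 → (-7, 71/5)
  seg 4: right by d1 = 7/2 → (-7/2, 71/5)
  seg 5: down by d6 = 37/10 → (-7/2, 21/2)
  seg 6: right by d1 = 7/2 → (0, 21/2)
  seg 7: down by d7 = -23/5 → (0, 151/10)
  seg 8: left by d8 = -11/10 → (11/10, 151/10)
  seg 9: right by d1 = 7/2 → (23/5, 151/10)

d5 = 21/2
d6 = 37/10
d7 = -23/5
d8 = -11/10
endpoint = (23/5, 151/10)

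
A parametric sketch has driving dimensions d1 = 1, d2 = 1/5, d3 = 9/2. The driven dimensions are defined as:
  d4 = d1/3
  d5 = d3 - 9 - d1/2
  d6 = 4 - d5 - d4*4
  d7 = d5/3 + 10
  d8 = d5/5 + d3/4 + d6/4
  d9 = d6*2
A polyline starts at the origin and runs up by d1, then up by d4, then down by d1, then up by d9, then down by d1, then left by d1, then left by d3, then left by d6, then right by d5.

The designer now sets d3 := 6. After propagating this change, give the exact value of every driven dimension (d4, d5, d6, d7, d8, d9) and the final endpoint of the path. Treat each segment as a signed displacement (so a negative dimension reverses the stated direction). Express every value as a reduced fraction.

Apply edit: d3 := 6
  d4 = d1/3 = 1/3
  d5 = d3 - 9 - d1/2 = -7/2
  d6 = 4 - d5 - d4*4 = 37/6
  d7 = d5/3 + 10 = 53/6
  d8 = d5/5 + d3/4 + d6/4 = 281/120
  d9 = d6*2 = 37/3
Walk from origin (0, 0):
  seg 1: up by d1 = 1 → (0, 1)
  seg 2: up by d4 = 1/3 → (0, 4/3)
  seg 3: down by d1 = 1 → (0, 1/3)
  seg 4: up by d9 = 37/3 → (0, 38/3)
  seg 5: down by d1 = 1 → (0, 35/3)
  seg 6: left by d1 = 1 → (-1, 35/3)
  seg 7: left by d3 = 6 → (-7, 35/3)
  seg 8: left by d6 = 37/6 → (-79/6, 35/3)
  seg 9: right by d5 = -7/2 → (-50/3, 35/3)

d4 = 1/3
d5 = -7/2
d6 = 37/6
d7 = 53/6
d8 = 281/120
d9 = 37/3
endpoint = (-50/3, 35/3)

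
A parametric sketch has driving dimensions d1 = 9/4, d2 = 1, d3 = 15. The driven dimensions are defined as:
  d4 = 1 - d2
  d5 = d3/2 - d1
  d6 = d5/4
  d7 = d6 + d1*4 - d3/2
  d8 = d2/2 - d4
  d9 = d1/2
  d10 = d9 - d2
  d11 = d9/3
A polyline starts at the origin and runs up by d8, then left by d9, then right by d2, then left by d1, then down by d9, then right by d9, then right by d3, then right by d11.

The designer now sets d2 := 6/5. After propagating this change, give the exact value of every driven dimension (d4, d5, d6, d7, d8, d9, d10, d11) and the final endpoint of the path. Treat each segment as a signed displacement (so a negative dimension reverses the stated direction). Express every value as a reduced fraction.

Apply edit: d2 := 6/5
  d4 = 1 - d2 = -1/5
  d5 = d3/2 - d1 = 21/4
  d6 = d5/4 = 21/16
  d7 = d6 + d1*4 - d3/2 = 45/16
  d8 = d2/2 - d4 = 4/5
  d9 = d1/2 = 9/8
  d10 = d9 - d2 = -3/40
  d11 = d9/3 = 3/8
Walk from origin (0, 0):
  seg 1: up by d8 = 4/5 → (0, 4/5)
  seg 2: left by d9 = 9/8 → (-9/8, 4/5)
  seg 3: right by d2 = 6/5 → (3/40, 4/5)
  seg 4: left by d1 = 9/4 → (-87/40, 4/5)
  seg 5: down by d9 = 9/8 → (-87/40, -13/40)
  seg 6: right by d9 = 9/8 → (-21/20, -13/40)
  seg 7: right by d3 = 15 → (279/20, -13/40)
  seg 8: right by d11 = 3/8 → (573/40, -13/40)

d4 = -1/5
d5 = 21/4
d6 = 21/16
d7 = 45/16
d8 = 4/5
d9 = 9/8
d10 = -3/40
d11 = 3/8
endpoint = (573/40, -13/40)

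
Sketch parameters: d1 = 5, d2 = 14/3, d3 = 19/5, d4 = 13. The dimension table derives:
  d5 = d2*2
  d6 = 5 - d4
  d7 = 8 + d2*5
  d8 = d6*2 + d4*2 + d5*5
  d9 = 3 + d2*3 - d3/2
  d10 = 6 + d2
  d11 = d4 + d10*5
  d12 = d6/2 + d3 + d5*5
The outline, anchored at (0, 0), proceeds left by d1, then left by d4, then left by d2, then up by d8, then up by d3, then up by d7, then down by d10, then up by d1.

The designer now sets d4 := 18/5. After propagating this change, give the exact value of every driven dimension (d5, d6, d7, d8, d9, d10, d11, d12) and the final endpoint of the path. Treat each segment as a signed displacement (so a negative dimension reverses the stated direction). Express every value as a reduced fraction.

d5 = 28/3
d6 = 7/5
d7 = 94/3
d8 = 170/3
d9 = 151/10
d10 = 32/3
d11 = 854/15
d12 = 307/6
endpoint = (-199/15, 1292/15)

Apply edit: d4 := 18/5
  d5 = d2*2 = 28/3
  d6 = 5 - d4 = 7/5
  d7 = 8 + d2*5 = 94/3
  d8 = d6*2 + d4*2 + d5*5 = 170/3
  d9 = 3 + d2*3 - d3/2 = 151/10
  d10 = 6 + d2 = 32/3
  d11 = d4 + d10*5 = 854/15
  d12 = d6/2 + d3 + d5*5 = 307/6
Walk from origin (0, 0):
  seg 1: left by d1 = 5 → (-5, 0)
  seg 2: left by d4 = 18/5 → (-43/5, 0)
  seg 3: left by d2 = 14/3 → (-199/15, 0)
  seg 4: up by d8 = 170/3 → (-199/15, 170/3)
  seg 5: up by d3 = 19/5 → (-199/15, 907/15)
  seg 6: up by d7 = 94/3 → (-199/15, 459/5)
  seg 7: down by d10 = 32/3 → (-199/15, 1217/15)
  seg 8: up by d1 = 5 → (-199/15, 1292/15)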